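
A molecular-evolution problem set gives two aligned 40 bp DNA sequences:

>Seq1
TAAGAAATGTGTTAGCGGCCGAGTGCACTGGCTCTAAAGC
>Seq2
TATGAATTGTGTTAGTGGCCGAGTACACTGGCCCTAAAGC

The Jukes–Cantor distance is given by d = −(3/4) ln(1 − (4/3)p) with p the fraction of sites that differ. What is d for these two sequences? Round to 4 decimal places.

0.1367

Differing sites — 3:A/T; 7:A/T; 16:C/T; 25:G/A; 33:T/C.
p = 5/40 = 0.125000.
d = −0.75 · ln(1 − (4/3)·0.125000) = −0.75 · ln(0.833333) = −0.75 · (-0.182322) = 0.1367.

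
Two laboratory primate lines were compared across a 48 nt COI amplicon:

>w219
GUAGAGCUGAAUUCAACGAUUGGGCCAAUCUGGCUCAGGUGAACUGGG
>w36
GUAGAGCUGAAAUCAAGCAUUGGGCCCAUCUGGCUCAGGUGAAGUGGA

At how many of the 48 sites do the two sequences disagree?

The sequences differ at positions 12 (U/A), 17 (C/G), 18 (G/C), 27 (A/C), 44 (C/G), 48 (G/A).
That gives 6 mismatches out of 48 aligned sites, so the Hamming distance is 6.

6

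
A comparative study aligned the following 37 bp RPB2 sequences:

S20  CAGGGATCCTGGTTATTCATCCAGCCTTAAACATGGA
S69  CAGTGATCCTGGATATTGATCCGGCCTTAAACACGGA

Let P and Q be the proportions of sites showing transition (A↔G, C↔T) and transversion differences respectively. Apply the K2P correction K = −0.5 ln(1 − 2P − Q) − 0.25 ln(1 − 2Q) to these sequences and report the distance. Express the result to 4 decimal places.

0.1491

Mismatches occur at site 4 (G/T, transversion), site 13 (T/A, transversion), site 18 (C/G, transversion), site 23 (A/G, transition), site 34 (T/C, transition).
Of the 5 differences, 2 transitions and 3 transversions over 37 sites: P = 2/37 = 0.054054, Q = 3/37 = 0.081081.
d = −0.5·ln(0.810811) − 0.25·ln(0.837838) = −0.5·(-0.209720) − 0.25·(-0.176931) = 0.1491.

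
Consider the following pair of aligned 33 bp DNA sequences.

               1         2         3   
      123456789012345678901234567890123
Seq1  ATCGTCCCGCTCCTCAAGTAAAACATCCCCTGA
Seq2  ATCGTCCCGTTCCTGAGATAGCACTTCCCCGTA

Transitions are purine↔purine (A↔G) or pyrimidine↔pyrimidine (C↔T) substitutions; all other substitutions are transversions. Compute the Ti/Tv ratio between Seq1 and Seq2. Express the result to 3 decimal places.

0.800

Differing sites — 10:C/T (Ti); 15:C/G (Tv); 17:A/G (Ti); 18:G/A (Ti); 21:A/G (Ti); 22:A/C (Tv); 25:A/T (Tv); 31:T/G (Tv); 32:G/T (Tv).
Of the 9 differences, 4 transitions and 5 transversions, so Ti/Tv = 4/5 = 0.800.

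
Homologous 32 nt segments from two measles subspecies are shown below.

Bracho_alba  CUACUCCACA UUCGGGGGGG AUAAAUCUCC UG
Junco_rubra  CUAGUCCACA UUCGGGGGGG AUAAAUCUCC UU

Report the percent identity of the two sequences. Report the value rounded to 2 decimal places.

93.75%

Differing sites — 4:C/G; 32:G/U.
30 of the 32 sites match, so the percent identity is 30/32 × 100 = 93.75%.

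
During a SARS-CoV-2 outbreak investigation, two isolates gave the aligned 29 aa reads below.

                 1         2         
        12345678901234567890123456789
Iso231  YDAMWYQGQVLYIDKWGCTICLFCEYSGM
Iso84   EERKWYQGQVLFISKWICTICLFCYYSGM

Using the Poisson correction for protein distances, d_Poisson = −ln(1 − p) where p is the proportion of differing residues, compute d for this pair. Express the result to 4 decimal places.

Differing sites — 1:Y/E; 2:D/E; 3:A/R; 4:M/K; 12:Y/F; 14:D/S; 17:G/I; 25:E/Y.
p = 8/29 = 0.275862.
d = −ln(1 − 0.275862) = −ln(0.724138) = 0.3228.

0.3228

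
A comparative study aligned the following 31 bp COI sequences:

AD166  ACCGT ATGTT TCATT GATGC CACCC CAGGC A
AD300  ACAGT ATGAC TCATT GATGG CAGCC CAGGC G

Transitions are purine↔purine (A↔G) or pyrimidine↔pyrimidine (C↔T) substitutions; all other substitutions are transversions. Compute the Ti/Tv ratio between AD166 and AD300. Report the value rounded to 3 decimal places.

Mismatches occur at site 3 (C→A, transversion), site 9 (T→A, transversion), site 10 (T→C, transition), site 20 (C→G, transversion), site 23 (C→G, transversion), site 31 (A→G, transition).
Of the 6 differences, 2 transitions and 4 transversions, so Ti/Tv = 2/4 = 0.500.

0.500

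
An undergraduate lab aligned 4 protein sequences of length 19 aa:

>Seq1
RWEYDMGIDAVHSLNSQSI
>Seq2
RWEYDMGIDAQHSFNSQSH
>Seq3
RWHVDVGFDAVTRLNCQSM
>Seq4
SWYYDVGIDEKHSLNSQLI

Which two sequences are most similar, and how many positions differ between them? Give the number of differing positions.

Pairwise Hamming distances:
  Seq1 vs Seq2: 3
  Seq1 vs Seq3: 8
  Seq1 vs Seq4: 6
  Seq2 vs Seq3: 10
  Seq2 vs Seq4: 8
  Seq3 vs Seq4: 11
The smallest is 3, between Seq1 and Seq2.

3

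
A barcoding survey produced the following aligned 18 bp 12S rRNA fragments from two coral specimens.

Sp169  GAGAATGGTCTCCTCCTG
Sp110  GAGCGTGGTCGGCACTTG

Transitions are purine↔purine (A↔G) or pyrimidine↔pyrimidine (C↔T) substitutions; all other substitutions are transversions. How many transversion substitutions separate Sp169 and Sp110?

4

The sequences differ at positions 4 (A/C, transversion), 5 (A/G, transition), 11 (T/G, transversion), 12 (C/G, transversion), 14 (T/A, transversion), 16 (C/T, transition).
Of the 6 differences, 2 transitions and 4 transversions, so the answer is 4.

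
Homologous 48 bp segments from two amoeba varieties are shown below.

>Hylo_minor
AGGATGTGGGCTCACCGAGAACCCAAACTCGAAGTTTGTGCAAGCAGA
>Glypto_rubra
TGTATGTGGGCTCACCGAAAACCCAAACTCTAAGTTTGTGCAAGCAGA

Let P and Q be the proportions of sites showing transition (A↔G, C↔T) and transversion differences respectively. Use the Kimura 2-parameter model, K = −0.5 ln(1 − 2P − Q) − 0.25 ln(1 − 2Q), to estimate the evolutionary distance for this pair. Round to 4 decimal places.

0.0884

The sequences differ at positions 1 (A/T, transversion), 3 (G/T, transversion), 19 (G/A, transition), 31 (G/T, transversion).
Of the 4 differences, 1 transition and 3 transversions over 48 sites: P = 1/48 = 0.020833, Q = 3/48 = 0.062500.
d = −0.5·ln(0.895834) − 0.25·ln(0.875000) = −0.5·(-0.110000) − 0.25·(-0.133531) = 0.0884.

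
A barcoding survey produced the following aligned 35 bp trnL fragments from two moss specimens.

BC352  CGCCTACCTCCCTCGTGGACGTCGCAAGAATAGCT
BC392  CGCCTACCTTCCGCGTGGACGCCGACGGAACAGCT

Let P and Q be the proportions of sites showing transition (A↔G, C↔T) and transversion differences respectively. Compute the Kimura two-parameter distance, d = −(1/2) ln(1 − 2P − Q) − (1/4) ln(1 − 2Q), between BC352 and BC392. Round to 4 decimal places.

0.2357

The sequences differ at positions 10 (C/T, transition), 13 (T/G, transversion), 22 (T/C, transition), 25 (C/A, transversion), 26 (A/C, transversion), 27 (A/G, transition), 31 (T/C, transition).
Of the 7 differences, 4 transitions and 3 transversions over 35 sites: P = 4/35 = 0.114286, Q = 3/35 = 0.085714.
d = −0.5·ln(0.685714) − 0.25·ln(0.828572) = −0.5·(-0.377295) − 0.25·(-0.188052) = 0.2357.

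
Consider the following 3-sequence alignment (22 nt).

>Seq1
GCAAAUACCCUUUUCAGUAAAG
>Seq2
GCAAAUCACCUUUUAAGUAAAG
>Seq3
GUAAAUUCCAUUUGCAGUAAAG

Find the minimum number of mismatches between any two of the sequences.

Pairwise Hamming distances:
  Seq1 vs Seq2: 3
  Seq1 vs Seq3: 4
  Seq2 vs Seq3: 6
The smallest is 3, between Seq1 and Seq2.

3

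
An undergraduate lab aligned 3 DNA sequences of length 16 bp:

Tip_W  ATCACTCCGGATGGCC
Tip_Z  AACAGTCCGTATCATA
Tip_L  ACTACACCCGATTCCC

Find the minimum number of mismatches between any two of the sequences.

6

Pairwise Hamming distances:
  Tip_W vs Tip_Z: 7
  Tip_W vs Tip_L: 6
  Tip_Z vs Tip_L: 10
The smallest is 6, between Tip_W and Tip_L.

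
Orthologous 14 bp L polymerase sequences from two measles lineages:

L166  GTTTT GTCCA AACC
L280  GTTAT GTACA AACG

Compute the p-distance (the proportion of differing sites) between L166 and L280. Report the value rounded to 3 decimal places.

The sequences differ at positions 4 (T/A), 8 (C/A), 14 (C/G).
There are 3 differences over 14 sites, so p = 3/14 = 0.214.

0.214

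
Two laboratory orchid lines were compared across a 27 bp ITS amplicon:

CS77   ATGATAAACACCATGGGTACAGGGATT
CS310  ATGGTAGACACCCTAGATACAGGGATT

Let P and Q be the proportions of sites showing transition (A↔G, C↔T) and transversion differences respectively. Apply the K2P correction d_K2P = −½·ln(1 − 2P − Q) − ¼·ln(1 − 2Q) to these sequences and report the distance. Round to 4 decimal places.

Mismatches occur at site 4 (A/G, transition), site 7 (A/G, transition), site 13 (A/C, transversion), site 15 (G/A, transition), site 17 (G/A, transition).
Of the 5 differences, 4 transitions and 1 transversion over 27 sites: P = 4/27 = 0.148148, Q = 1/27 = 0.037037.
d = −0.5·ln(0.666667) − 0.25·ln(0.925926) = −0.5·(-0.405465) − 0.25·(-0.076961) = 0.2220.

0.2220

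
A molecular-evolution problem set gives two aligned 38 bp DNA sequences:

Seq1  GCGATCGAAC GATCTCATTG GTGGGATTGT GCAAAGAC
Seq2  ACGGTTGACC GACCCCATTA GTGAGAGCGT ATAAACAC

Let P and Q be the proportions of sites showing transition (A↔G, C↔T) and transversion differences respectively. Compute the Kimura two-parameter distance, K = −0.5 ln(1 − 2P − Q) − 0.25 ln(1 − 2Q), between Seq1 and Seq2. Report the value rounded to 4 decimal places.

Differing sites — 1:G/A (Ti); 4:A/G (Ti); 6:C/T (Ti); 9:A/C (Tv); 13:T/C (Ti); 15:T/C (Ti); 20:G/A (Ti); 24:G/A (Ti); 27:T/G (Tv); 28:T/C (Ti); 31:G/A (Ti); 32:C/T (Ti); 36:G/C (Tv).
Of the 13 differences, 10 transitions and 3 transversions over 38 sites: P = 10/38 = 0.263158, Q = 3/38 = 0.078947.
d = −0.5·ln(0.394737) − 0.25·ln(0.842106) = −0.5·(-0.929536) − 0.25·(-0.171849) = 0.5077.

0.5077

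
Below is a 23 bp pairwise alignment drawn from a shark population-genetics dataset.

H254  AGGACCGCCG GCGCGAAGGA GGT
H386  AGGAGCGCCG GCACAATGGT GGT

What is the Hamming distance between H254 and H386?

5

The sequences differ at positions 5 (C/G), 13 (G/A), 15 (G/A), 17 (A/T), 20 (A/T).
That gives 5 mismatches out of 23 aligned sites, so the Hamming distance is 5.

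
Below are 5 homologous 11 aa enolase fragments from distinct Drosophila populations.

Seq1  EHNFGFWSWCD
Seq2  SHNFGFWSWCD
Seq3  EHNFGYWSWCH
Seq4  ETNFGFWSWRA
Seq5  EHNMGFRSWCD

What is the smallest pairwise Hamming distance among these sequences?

Pairwise Hamming distances:
  Seq1 vs Seq2: 1
  Seq1 vs Seq3: 2
  Seq1 vs Seq4: 3
  Seq1 vs Seq5: 2
  Seq2 vs Seq3: 3
  Seq2 vs Seq4: 4
  Seq2 vs Seq5: 3
  Seq3 vs Seq4: 4
  Seq3 vs Seq5: 4
  Seq4 vs Seq5: 5
The smallest is 1, between Seq1 and Seq2.

1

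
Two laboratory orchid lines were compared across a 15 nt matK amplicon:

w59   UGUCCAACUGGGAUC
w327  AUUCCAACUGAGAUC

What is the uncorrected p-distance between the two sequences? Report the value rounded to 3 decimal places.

0.200

Differing sites — 1:U/A; 2:G/U; 11:G/A.
There are 3 differences over 15 sites, so p = 3/15 = 0.200.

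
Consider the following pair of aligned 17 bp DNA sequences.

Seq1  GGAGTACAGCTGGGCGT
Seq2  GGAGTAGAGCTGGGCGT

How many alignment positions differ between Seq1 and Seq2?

Differing sites — 7:C/G.
That gives 1 mismatch out of 17 aligned sites, so the Hamming distance is 1.

1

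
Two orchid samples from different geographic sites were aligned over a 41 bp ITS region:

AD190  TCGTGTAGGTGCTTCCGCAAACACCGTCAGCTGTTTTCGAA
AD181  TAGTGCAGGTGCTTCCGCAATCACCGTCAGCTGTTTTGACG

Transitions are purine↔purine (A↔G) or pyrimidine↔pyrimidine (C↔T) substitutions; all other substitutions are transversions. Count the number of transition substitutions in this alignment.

3

Differing sites — 2:C/A (Tv); 6:T/C (Ti); 21:A/T (Tv); 38:C/G (Tv); 39:G/A (Ti); 40:A/C (Tv); 41:A/G (Ti).
Of the 7 differences, 3 transitions and 4 transversions, so the answer is 3.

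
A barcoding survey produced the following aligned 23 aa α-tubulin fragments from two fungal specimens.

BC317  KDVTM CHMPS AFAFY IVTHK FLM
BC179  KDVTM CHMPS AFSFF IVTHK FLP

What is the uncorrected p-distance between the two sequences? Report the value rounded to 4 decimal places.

0.1304

Differing sites — 13:A/S; 15:Y/F; 23:M/P.
There are 3 differences over 23 sites, so p = 3/23 = 0.1304.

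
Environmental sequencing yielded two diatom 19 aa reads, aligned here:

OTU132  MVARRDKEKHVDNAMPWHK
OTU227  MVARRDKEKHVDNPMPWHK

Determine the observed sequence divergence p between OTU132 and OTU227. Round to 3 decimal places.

A single mismatch occurs at site 14 (A↔P).
There are 1 differences over 19 sites, so p = 1/19 = 0.053.

0.053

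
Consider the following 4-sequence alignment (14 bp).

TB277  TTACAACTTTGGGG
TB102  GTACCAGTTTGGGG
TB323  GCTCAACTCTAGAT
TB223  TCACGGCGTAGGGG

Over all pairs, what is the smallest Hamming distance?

Pairwise Hamming distances:
  TB277 vs TB102: 3
  TB277 vs TB323: 7
  TB277 vs TB223: 5
  TB102 vs TB323: 8
  TB102 vs TB223: 7
  TB323 vs TB223: 10
The smallest is 3, between TB277 and TB102.

3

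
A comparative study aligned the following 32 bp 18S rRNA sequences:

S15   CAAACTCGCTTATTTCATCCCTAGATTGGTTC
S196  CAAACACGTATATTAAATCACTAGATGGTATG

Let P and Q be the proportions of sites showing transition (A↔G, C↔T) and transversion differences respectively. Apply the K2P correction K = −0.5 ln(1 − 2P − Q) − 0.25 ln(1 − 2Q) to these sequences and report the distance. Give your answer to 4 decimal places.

0.4173

Differing sites — 6:T/A (Tv); 9:C/T (Ti); 10:T/A (Tv); 15:T/A (Tv); 16:C/A (Tv); 20:C/A (Tv); 27:T/G (Tv); 29:G/T (Tv); 30:T/A (Tv); 32:C/G (Tv).
Of the 10 differences, 1 transition and 9 transversions over 32 sites: P = 1/32 = 0.031250, Q = 9/32 = 0.281250.
d = −0.5·ln(0.656250) − 0.25·ln(0.437500) = −0.5·(-0.421213) − 0.25·(-0.826679) = 0.4173.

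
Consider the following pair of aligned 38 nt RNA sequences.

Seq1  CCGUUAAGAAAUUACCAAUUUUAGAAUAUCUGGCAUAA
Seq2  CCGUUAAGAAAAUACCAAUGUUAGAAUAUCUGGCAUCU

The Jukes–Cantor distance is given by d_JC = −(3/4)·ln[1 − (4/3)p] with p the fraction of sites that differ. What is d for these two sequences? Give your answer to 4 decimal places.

0.1134

Differing sites — 12:U/A; 20:U/G; 37:A/C; 38:A/U.
p = 4/38 = 0.105263.
d = −0.75 · ln(1 − (4/3)·0.105263) = −0.75 · ln(0.859649) = −0.75 · (-0.151231) = 0.1134.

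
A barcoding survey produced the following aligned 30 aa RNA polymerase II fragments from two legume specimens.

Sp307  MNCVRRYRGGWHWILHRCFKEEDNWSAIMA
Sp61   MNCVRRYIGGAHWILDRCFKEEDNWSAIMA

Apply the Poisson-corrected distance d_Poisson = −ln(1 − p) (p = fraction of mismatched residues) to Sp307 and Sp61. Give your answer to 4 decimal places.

Differing sites — 8:R/I; 11:W/A; 16:H/D.
p = 3/30 = 0.100000.
d = −ln(1 − 0.100000) = −ln(0.900000) = 0.1054.

0.1054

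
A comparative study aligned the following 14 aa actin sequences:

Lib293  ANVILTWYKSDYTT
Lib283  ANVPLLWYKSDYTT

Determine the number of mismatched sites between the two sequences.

2

The sequences differ at positions 4 (I/P), 6 (T/L).
That gives 2 mismatches out of 14 aligned sites, so the Hamming distance is 2.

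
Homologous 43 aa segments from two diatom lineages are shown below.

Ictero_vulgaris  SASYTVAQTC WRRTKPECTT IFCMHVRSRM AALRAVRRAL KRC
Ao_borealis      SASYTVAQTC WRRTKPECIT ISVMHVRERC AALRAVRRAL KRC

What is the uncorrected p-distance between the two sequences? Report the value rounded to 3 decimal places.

0.116

Mismatches occur at site 19 (T↔I), site 22 (F↔S), site 23 (C↔V), site 28 (S↔E), site 30 (M↔C).
There are 5 differences over 43 sites, so p = 5/43 = 0.116.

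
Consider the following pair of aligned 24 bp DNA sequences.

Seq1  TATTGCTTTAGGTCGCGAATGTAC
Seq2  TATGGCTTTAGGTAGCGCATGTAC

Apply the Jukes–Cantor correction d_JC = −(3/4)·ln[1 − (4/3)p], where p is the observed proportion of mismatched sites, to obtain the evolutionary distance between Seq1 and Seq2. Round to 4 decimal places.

0.1367

The sequences differ at positions 4 (T/G), 14 (C/A), 18 (A/C).
p = 3/24 = 0.125000.
d = −0.75 · ln(1 − (4/3)·0.125000) = −0.75 · ln(0.833333) = −0.75 · (-0.182322) = 0.1367.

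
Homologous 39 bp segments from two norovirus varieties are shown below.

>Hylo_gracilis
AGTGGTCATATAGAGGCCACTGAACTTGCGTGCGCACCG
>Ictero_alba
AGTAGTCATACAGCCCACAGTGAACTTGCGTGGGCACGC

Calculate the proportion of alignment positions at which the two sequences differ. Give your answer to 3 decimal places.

0.256

Differing sites — 4:G/A; 11:T/C; 14:A/C; 15:G/C; 16:G/C; 17:C/A; 20:C/G; 33:C/G; 38:C/G; 39:G/C.
There are 10 differences over 39 sites, so p = 10/39 = 0.256.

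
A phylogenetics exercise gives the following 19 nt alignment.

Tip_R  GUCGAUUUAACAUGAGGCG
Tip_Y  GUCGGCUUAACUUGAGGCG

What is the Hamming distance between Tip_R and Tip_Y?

3

Mismatches occur at site 5 (A↔G), site 6 (U↔C), site 12 (A↔U).
That gives 3 mismatches out of 19 aligned sites, so the Hamming distance is 3.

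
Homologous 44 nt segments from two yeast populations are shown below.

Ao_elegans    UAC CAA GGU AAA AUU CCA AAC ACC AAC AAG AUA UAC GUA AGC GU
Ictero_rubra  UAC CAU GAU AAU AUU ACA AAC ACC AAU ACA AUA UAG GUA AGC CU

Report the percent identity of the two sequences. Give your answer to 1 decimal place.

Differing sites — 6:A/U; 8:G/A; 12:A/U; 16:C/A; 27:C/U; 29:A/C; 30:G/A; 36:C/G; 43:G/C.
35 of the 44 sites match, so the percent identity is 35/44 × 100 = 79.5%.

79.5%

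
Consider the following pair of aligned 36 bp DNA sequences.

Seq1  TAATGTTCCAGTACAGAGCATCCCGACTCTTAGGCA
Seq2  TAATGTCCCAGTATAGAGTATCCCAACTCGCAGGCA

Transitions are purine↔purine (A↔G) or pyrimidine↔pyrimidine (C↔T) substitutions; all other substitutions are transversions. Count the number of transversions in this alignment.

Mismatches occur at site 7 (T/C, transition), site 14 (C/T, transition), site 19 (C/T, transition), site 25 (G/A, transition), site 30 (T/G, transversion), site 31 (T/C, transition).
Of the 6 differences, 5 transitions and 1 transversion, so the answer is 1.

1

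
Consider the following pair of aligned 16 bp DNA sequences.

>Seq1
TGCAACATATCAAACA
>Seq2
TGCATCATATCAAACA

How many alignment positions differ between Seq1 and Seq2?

Differing sites — 5:A/T.
That gives 1 mismatch out of 16 aligned sites, so the Hamming distance is 1.

1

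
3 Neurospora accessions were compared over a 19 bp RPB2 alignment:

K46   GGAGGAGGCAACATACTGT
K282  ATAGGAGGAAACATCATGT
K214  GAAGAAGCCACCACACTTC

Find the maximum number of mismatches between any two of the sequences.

11

Pairwise Hamming distances:
  K46 vs K282: 5
  K46 vs K214: 7
  K282 vs K214: 11
The largest is 11, between K282 and K214.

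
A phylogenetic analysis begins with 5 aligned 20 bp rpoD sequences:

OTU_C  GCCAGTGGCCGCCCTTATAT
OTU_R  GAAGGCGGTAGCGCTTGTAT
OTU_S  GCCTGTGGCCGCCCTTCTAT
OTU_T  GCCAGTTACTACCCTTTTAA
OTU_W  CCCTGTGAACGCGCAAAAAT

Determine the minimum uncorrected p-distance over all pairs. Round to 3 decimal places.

0.100

Pairwise Hamming distances:
  OTU_C vs OTU_R: 8
  OTU_C vs OTU_S: 2
  OTU_C vs OTU_T: 6
  OTU_C vs OTU_W: 8
  OTU_R vs OTU_S: 8
  OTU_R vs OTU_T: 12
  OTU_R vs OTU_W: 12
  OTU_S vs OTU_T: 7
  OTU_S vs OTU_W: 8
  OTU_T vs OTU_W: 12
The smallest is 2 mismatches, between OTU_C and OTU_S; p = 2/20 = 0.100.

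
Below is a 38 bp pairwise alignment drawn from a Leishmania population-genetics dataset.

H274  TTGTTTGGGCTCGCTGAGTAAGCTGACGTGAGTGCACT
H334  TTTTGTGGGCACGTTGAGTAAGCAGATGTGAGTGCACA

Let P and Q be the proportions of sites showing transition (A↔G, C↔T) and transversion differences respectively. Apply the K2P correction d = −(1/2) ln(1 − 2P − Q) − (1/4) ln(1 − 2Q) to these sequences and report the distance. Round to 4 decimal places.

Differing sites — 3:G/T (Tv); 5:T/G (Tv); 11:T/A (Tv); 14:C/T (Ti); 24:T/A (Tv); 27:C/T (Ti); 38:T/A (Tv).
Of the 7 differences, 2 transitions and 5 transversions over 38 sites: P = 2/38 = 0.052632, Q = 5/38 = 0.131579.
d = −0.5·ln(0.763157) − 0.25·ln(0.736842) = −0.5·(-0.270292) − 0.25·(-0.305382) = 0.2115.

0.2115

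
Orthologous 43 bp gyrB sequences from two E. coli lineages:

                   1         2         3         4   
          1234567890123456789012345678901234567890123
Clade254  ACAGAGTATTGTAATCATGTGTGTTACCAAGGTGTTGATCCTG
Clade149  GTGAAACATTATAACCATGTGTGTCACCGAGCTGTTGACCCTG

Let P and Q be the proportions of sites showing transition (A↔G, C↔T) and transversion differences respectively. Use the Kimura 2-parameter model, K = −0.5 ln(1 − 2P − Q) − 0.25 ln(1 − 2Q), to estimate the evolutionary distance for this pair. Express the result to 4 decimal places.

Mismatches occur at site 1 (A/G, transition), site 2 (C/T, transition), site 3 (A/G, transition), site 4 (G/A, transition), site 6 (G/A, transition), site 7 (T/C, transition), site 11 (G/A, transition), site 15 (T/C, transition), site 25 (T/C, transition), site 29 (A/G, transition), site 32 (G/C, transversion), site 39 (T/C, transition).
Of the 12 differences, 11 transitions and 1 transversion over 43 sites: P = 11/43 = 0.255814, Q = 1/43 = 0.023256.
d = −0.5·ln(0.465116) − 0.25·ln(0.953488) = −0.5·(-0.765468) − 0.25·(-0.047628) = 0.3946.

0.3946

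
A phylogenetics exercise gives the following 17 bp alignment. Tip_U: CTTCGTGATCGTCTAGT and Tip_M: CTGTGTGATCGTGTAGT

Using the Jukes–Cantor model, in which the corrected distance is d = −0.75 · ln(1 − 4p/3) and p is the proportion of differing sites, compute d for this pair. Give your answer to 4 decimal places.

Differing sites — 3:T/G; 4:C/T; 13:C/G.
p = 3/17 = 0.176471.
d = −0.75 · ln(1 − (4/3)·0.176471) = −0.75 · ln(0.764705) = −0.75 · (-0.268265) = 0.2012.

0.2012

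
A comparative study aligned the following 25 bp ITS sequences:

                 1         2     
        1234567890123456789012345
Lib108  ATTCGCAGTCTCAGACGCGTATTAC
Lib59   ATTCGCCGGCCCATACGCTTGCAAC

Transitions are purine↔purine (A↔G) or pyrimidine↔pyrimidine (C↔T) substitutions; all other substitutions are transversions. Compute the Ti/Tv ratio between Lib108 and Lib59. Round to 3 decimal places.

The sequences differ at positions 7 (A/C, transversion), 9 (T/G, transversion), 11 (T/C, transition), 14 (G/T, transversion), 19 (G/T, transversion), 21 (A/G, transition), 22 (T/C, transition), 23 (T/A, transversion).
Of the 8 differences, 3 transitions and 5 transversions, so Ti/Tv = 3/5 = 0.600.

0.600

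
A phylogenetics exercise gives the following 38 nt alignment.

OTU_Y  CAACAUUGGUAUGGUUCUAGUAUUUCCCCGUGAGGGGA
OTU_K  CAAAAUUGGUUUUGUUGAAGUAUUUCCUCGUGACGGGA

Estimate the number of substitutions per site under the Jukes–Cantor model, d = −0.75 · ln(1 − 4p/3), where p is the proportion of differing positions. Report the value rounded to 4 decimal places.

Mismatches occur at site 4 (C/A), site 11 (A/U), site 13 (G/U), site 17 (C/G), site 18 (U/A), site 28 (C/U), site 34 (G/C).
p = 7/38 = 0.184211.
d = −0.75 · ln(1 − (4/3)·0.184211) = −0.75 · ln(0.754385) = −0.75 · (-0.281852) = 0.2114.

0.2114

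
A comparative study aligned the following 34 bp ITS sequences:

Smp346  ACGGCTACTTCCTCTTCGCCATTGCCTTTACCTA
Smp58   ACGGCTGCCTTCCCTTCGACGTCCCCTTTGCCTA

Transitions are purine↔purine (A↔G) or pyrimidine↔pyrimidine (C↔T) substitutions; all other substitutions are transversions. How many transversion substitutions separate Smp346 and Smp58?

2

Mismatches occur at site 7 (A/G, transition), site 9 (T/C, transition), site 11 (C/T, transition), site 13 (T/C, transition), site 19 (C/A, transversion), site 21 (A/G, transition), site 23 (T/C, transition), site 24 (G/C, transversion), site 30 (A/G, transition).
Of the 9 differences, 7 transitions and 2 transversions, so the answer is 2.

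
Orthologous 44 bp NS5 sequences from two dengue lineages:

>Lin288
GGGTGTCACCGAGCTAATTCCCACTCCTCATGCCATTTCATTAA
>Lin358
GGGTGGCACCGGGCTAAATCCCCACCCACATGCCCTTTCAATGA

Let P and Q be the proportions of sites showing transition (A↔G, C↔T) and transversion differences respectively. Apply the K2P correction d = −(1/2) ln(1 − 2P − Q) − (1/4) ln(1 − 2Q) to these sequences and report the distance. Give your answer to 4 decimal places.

Differing sites — 6:T/G (Tv); 12:A/G (Ti); 18:T/A (Tv); 23:A/C (Tv); 24:C/A (Tv); 25:T/C (Ti); 28:T/A (Tv); 35:A/C (Tv); 41:T/A (Tv); 43:A/G (Ti).
Of the 10 differences, 3 transitions and 7 transversions over 44 sites: P = 3/44 = 0.068182, Q = 7/44 = 0.159091.
d = −0.5·ln(0.704545) − 0.25·ln(0.681818) = −0.5·(-0.350203) − 0.25·(-0.382993) = 0.2708.

0.2708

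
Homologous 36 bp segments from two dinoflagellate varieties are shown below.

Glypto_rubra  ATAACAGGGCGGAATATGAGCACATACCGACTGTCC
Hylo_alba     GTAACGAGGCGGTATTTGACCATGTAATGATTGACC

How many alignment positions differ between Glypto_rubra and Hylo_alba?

12

Mismatches occur at site 1 (A/G), site 6 (A/G), site 7 (G/A), site 13 (A/T), site 16 (A/T), site 20 (G/C), site 23 (C/T), site 24 (A/G), site 27 (C/A), site 28 (C/T), site 31 (C/T), site 34 (T/A).
That gives 12 mismatches out of 36 aligned sites, so the Hamming distance is 12.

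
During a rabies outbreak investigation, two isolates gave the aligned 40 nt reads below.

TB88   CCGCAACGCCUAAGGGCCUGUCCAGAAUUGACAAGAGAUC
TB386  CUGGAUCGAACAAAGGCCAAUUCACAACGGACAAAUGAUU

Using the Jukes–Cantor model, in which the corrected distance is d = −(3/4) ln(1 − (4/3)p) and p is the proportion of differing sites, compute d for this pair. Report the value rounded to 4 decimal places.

Differing sites — 2:C/U; 4:C/G; 6:A/U; 9:C/A; 10:C/A; 11:U/C; 14:G/A; 19:U/A; 20:G/A; 22:C/U; 25:G/C; 28:U/C; 29:U/G; 35:G/A; 36:A/U; 40:C/U.
p = 16/40 = 0.400000.
d = −0.75 · ln(1 − (4/3)·0.400000) = −0.75 · ln(0.466667) = −0.75 · (-0.762139) = 0.5716.

0.5716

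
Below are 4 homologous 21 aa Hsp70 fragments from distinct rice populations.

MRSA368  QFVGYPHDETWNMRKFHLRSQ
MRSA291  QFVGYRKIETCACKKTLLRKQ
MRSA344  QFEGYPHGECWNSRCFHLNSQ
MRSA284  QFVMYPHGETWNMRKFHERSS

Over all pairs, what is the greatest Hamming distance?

Pairwise Hamming distances:
  MRSA368 vs MRSA291: 10
  MRSA368 vs MRSA344: 6
  MRSA368 vs MRSA284: 4
  MRSA291 vs MRSA344: 14
  MRSA291 vs MRSA284: 13
  MRSA344 vs MRSA284: 8
The largest is 14, between MRSA291 and MRSA344.

14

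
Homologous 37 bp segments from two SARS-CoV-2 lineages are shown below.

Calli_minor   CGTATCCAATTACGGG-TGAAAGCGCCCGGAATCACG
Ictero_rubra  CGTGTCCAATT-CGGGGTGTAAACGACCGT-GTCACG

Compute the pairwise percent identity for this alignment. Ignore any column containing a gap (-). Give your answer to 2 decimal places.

82.35%

Excluding the 3 gap columns leaves 34 comparable sites.
The sequences differ at positions 4 (A/G), 20 (A/T), 23 (G/A), 26 (C/A), 30 (G/T), 32 (A/G).
28 of the 34 comparable sites match, so the percent identity is 28/34 × 100 = 82.35%.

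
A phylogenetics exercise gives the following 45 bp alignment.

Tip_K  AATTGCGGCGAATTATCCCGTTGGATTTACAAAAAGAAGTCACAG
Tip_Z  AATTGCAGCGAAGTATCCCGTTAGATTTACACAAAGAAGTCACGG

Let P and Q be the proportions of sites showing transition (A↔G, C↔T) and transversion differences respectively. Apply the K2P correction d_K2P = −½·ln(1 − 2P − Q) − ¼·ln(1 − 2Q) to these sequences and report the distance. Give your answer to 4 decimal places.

Differing sites — 7:G/A (Ti); 13:T/G (Tv); 23:G/A (Ti); 32:A/C (Tv); 44:A/G (Ti).
Of the 5 differences, 3 transitions and 2 transversions over 45 sites: P = 3/45 = 0.066667, Q = 2/45 = 0.044444.
d = −0.5·ln(0.822222) − 0.25·ln(0.911112) = −0.5·(-0.195745) − 0.25·(-0.093089) = 0.1211.

0.1211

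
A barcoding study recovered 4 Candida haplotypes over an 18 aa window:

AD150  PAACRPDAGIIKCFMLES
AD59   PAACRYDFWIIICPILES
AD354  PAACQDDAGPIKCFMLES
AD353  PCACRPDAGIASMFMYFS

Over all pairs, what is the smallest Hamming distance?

3

Pairwise Hamming distances:
  AD150 vs AD59: 6
  AD150 vs AD354: 3
  AD150 vs AD353: 6
  AD59 vs AD354: 8
  AD59 vs AD353: 11
  AD354 vs AD353: 9
The smallest is 3, between AD150 and AD354.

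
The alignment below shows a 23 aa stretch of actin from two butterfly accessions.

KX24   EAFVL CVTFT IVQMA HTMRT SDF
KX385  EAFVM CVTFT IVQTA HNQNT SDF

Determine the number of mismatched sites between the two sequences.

Differing sites — 5:L/M; 14:M/T; 17:T/N; 18:M/Q; 19:R/N.
That gives 5 mismatches out of 23 aligned sites, so the Hamming distance is 5.

5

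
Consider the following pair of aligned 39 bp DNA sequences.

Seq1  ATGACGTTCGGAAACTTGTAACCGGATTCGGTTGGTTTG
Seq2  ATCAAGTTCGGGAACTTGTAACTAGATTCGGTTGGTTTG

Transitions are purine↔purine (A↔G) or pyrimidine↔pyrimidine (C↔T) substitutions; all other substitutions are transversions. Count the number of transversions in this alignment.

Differing sites — 3:G/C (Tv); 5:C/A (Tv); 12:A/G (Ti); 23:C/T (Ti); 24:G/A (Ti).
Of the 5 differences, 3 transitions and 2 transversions, so the answer is 2.

2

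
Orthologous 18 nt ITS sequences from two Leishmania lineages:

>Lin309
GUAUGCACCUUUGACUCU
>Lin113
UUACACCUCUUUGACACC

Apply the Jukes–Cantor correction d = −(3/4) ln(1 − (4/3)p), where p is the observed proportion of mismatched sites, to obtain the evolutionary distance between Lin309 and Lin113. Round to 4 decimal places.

Differing sites — 1:G/U; 4:U/C; 5:G/A; 7:A/C; 8:C/U; 16:U/A; 18:U/C.
p = 7/18 = 0.388889.
d = −0.75 · ln(1 − (4/3)·0.388889) = −0.75 · ln(0.481481) = −0.75 · (-0.730889) = 0.5482.

0.5482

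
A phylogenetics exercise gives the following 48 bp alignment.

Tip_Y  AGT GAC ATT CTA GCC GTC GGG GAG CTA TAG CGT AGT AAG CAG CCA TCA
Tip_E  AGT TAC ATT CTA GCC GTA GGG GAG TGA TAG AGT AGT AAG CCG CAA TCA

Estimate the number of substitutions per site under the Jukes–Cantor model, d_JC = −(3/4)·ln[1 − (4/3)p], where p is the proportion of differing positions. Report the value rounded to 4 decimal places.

0.1622

Differing sites — 4:G/T; 18:C/A; 25:C/T; 26:T/G; 31:C/A; 41:A/C; 44:C/A.
p = 7/48 = 0.145833.
d = −0.75 · ln(1 − (4/3)·0.145833) = −0.75 · ln(0.805556) = −0.75 · (-0.216223) = 0.1622.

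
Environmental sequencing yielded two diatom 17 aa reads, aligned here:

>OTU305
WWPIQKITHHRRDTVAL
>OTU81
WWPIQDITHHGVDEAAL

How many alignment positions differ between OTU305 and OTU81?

5

Mismatches occur at site 6 (K/D), site 11 (R/G), site 12 (R/V), site 14 (T/E), site 15 (V/A).
That gives 5 mismatches out of 17 aligned sites, so the Hamming distance is 5.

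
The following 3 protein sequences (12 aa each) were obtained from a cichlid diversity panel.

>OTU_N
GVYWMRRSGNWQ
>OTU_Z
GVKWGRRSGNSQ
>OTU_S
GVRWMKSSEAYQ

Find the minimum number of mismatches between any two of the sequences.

3

Pairwise Hamming distances:
  OTU_N vs OTU_Z: 3
  OTU_N vs OTU_S: 6
  OTU_Z vs OTU_S: 7
The smallest is 3, between OTU_N and OTU_Z.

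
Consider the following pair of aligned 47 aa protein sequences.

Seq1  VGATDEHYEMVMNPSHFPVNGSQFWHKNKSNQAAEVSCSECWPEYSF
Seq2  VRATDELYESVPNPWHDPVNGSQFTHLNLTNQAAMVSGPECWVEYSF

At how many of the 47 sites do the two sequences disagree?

Mismatches occur at site 2 (G→R), site 7 (H→L), site 10 (M→S), site 12 (M→P), site 15 (S→W), site 17 (F→D), site 25 (W→T), site 27 (K→L), site 29 (K→L), site 30 (S→T), site 35 (E→M), site 38 (C→G), site 39 (S→P), site 43 (P→V).
That gives 14 mismatches out of 47 aligned sites, so the Hamming distance is 14.

14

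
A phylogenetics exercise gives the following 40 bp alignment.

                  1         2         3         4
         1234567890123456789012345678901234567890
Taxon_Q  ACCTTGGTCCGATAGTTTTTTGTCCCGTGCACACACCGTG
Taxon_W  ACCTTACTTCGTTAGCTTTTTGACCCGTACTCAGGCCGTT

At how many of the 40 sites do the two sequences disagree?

11

The sequences differ at positions 6 (G/A), 7 (G/C), 9 (C/T), 12 (A/T), 16 (T/C), 23 (T/A), 29 (G/A), 31 (A/T), 34 (C/G), 35 (A/G), 40 (G/T).
That gives 11 mismatches out of 40 aligned sites, so the Hamming distance is 11.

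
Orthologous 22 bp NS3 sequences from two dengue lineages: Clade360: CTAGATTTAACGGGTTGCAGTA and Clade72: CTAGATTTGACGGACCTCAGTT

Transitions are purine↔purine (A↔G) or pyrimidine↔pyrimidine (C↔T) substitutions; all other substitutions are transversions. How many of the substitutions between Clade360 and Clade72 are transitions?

Differing sites — 9:A/G (Ti); 14:G/A (Ti); 15:T/C (Ti); 16:T/C (Ti); 17:G/T (Tv); 22:A/T (Tv).
Of the 6 differences, 4 transitions and 2 transversions, so the answer is 4.

4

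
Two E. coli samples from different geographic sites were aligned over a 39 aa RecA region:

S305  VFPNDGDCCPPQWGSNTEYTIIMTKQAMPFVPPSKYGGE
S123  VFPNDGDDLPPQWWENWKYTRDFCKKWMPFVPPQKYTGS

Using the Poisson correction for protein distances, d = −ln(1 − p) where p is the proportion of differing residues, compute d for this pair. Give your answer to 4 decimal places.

Differing sites — 8:C/D; 9:C/L; 14:G/W; 15:S/E; 17:T/W; 18:E/K; 21:I/R; 22:I/D; 23:M/F; 24:T/C; 26:Q/K; 27:A/W; 34:S/Q; 37:G/T; 39:E/S.
p = 15/39 = 0.384615.
d = −ln(1 − 0.384615) = −ln(0.615385) = 0.4855.

0.4855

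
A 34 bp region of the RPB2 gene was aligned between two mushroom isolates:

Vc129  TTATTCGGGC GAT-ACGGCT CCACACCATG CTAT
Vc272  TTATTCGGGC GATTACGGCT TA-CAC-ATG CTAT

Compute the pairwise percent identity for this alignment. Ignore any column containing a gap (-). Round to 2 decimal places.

93.55%

Excluding the 3 gap columns leaves 31 comparable sites.
Mismatches occur at site 21 (C↔T), site 22 (C↔A).
29 of the 31 comparable sites match, so the percent identity is 29/31 × 100 = 93.55%.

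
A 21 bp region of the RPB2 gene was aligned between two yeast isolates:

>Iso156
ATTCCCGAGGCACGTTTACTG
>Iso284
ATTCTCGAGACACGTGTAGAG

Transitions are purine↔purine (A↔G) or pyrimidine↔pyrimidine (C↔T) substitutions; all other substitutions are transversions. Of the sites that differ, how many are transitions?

The sequences differ at positions 5 (C/T, transition), 10 (G/A, transition), 16 (T/G, transversion), 19 (C/G, transversion), 20 (T/A, transversion).
Of the 5 differences, 2 transitions and 3 transversions, so the answer is 2.

2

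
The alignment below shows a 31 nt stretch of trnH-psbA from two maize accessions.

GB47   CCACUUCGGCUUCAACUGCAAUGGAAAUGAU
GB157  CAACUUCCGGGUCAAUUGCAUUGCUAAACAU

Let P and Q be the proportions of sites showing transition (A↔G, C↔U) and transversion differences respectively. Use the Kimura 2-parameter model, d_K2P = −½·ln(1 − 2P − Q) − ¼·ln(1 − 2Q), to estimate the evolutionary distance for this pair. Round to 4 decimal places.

0.4364

Mismatches occur at site 2 (C/A, transversion), site 8 (G/C, transversion), site 10 (C/G, transversion), site 11 (U/G, transversion), site 16 (C/U, transition), site 21 (A/U, transversion), site 24 (G/C, transversion), site 25 (A/U, transversion), site 28 (U/A, transversion), site 29 (G/C, transversion).
Of the 10 differences, 1 transition and 9 transversions over 31 sites: P = 1/31 = 0.032258, Q = 9/31 = 0.290323.
d = −0.5·ln(0.645161) − 0.25·ln(0.419354) = −0.5·(-0.438255) − 0.25·(-0.869040) = 0.4364.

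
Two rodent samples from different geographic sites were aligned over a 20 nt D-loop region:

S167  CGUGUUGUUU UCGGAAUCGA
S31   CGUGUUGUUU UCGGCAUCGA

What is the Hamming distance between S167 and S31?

1

Differing sites — 15:A/C.
That gives 1 mismatch out of 20 aligned sites, so the Hamming distance is 1.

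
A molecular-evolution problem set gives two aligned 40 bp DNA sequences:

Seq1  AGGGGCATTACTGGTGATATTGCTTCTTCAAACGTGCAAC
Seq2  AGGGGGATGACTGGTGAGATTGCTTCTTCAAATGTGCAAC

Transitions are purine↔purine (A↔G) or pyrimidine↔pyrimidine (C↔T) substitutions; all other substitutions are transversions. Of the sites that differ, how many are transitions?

1

Differing sites — 6:C/G (Tv); 9:T/G (Tv); 18:T/G (Tv); 33:C/T (Ti).
Of the 4 differences, 1 transition and 3 transversions, so the answer is 1.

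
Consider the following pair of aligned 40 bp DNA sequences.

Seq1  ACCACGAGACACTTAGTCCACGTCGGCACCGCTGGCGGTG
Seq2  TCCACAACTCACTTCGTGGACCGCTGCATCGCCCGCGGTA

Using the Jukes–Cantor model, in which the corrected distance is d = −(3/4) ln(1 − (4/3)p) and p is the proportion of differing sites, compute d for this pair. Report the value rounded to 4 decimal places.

0.4715

Mismatches occur at site 1 (A→T), site 6 (G→A), site 8 (G→C), site 9 (A→T), site 15 (A→C), site 18 (C→G), site 19 (C→G), site 22 (G→C), site 23 (T→G), site 25 (G→T), site 29 (C→T), site 33 (T→C), site 34 (G→C), site 40 (G→A).
p = 14/40 = 0.350000.
d = −0.75 · ln(1 − (4/3)·0.350000) = −0.75 · ln(0.533333) = −0.75 · (-0.628609) = 0.4715.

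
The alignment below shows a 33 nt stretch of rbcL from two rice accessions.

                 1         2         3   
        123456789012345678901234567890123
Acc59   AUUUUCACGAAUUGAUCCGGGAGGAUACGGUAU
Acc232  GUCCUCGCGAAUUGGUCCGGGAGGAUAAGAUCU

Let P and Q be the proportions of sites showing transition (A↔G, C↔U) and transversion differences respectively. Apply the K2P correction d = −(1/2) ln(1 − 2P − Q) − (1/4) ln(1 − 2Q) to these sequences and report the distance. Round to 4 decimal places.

0.3083

Differing sites — 1:A/G (Ti); 3:U/C (Ti); 4:U/C (Ti); 7:A/G (Ti); 15:A/G (Ti); 28:C/A (Tv); 30:G/A (Ti); 32:A/C (Tv).
Of the 8 differences, 6 transitions and 2 transversions over 33 sites: P = 6/33 = 0.181818, Q = 2/33 = 0.060606.
d = −0.5·ln(0.575758) − 0.25·ln(0.878788) = −0.5·(-0.552068) − 0.25·(-0.129212) = 0.3083.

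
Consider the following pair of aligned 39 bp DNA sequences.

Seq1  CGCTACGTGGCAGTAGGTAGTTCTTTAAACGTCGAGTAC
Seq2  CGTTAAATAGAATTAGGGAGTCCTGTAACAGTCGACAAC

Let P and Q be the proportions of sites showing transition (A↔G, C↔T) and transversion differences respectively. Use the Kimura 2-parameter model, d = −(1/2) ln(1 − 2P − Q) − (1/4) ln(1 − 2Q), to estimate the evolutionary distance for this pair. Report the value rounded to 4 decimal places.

Mismatches occur at site 3 (C/T, transition), site 6 (C/A, transversion), site 7 (G/A, transition), site 9 (G/A, transition), site 11 (C/A, transversion), site 13 (G/T, transversion), site 18 (T/G, transversion), site 22 (T/C, transition), site 25 (T/G, transversion), site 29 (A/C, transversion), site 30 (C/A, transversion), site 36 (G/C, transversion), site 37 (T/A, transversion).
Of the 13 differences, 4 transitions and 9 transversions over 39 sites: P = 4/39 = 0.102564, Q = 9/39 = 0.230769.
d = −0.5·ln(0.564103) − 0.25·ln(0.538462) = −0.5·(-0.572518) − 0.25·(-0.619038) = 0.4410.

0.4410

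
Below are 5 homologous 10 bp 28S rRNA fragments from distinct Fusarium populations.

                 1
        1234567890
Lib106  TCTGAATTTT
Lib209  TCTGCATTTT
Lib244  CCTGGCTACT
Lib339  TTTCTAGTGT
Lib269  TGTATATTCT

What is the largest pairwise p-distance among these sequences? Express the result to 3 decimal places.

Pairwise Hamming distances:
  Lib106 vs Lib209: 1
  Lib106 vs Lib244: 5
  Lib106 vs Lib339: 5
  Lib106 vs Lib269: 4
  Lib209 vs Lib244: 5
  Lib209 vs Lib339: 5
  Lib209 vs Lib269: 4
  Lib244 vs Lib339: 8
  Lib244 vs Lib269: 6
  Lib339 vs Lib269: 4
The largest is 8 mismatches, between Lib244 and Lib339; p = 8/10 = 0.800.

0.800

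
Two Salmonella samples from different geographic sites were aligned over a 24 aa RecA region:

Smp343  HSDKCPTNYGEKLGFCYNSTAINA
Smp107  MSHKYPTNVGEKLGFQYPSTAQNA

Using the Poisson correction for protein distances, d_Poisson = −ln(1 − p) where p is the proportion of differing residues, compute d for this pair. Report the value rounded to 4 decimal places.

0.3448

Mismatches occur at site 1 (H→M), site 3 (D→H), site 5 (C→Y), site 9 (Y→V), site 16 (C→Q), site 18 (N→P), site 22 (I→Q).
p = 7/24 = 0.291667.
d = −ln(1 − 0.291667) = −ln(0.708333) = 0.3448.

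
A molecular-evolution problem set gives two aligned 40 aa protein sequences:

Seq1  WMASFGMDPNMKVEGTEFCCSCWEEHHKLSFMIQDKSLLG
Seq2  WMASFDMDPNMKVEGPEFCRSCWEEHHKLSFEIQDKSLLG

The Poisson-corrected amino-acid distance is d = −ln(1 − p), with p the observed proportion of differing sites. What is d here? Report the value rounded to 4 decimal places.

0.1054

Mismatches occur at site 6 (G→D), site 16 (T→P), site 20 (C→R), site 32 (M→E).
p = 4/40 = 0.100000.
d = −ln(1 − 0.100000) = −ln(0.900000) = 0.1054.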